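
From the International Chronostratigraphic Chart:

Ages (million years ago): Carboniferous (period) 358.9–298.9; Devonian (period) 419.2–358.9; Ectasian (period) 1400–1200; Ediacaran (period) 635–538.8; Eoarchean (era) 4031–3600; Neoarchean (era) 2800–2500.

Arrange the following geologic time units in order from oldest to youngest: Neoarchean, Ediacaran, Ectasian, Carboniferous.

Read off each span (Ma): Neoarchean 2800–2500; Ediacaran 635–538.8; Ectasian 1400–1200; Carboniferous 358.9–298.9.
Larger Ma is older, so oldest→youngest is Neoarchean, Ectasian, Ediacaran, Carboniferous.

Neoarchean → Ectasian → Ediacaran → Carboniferous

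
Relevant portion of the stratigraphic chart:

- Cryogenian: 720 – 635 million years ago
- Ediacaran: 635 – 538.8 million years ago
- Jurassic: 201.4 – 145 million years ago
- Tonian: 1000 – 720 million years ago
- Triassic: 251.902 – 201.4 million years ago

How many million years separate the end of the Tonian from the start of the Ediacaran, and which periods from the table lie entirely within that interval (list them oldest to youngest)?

85 million years; Cryogenian

End of Tonian = 720 Ma; start of Ediacaran = 635 Ma.
Gap = 720 − 635 = 85 Myr.
Periods wholly inside 720–635 Ma: Cryogenian (720–635).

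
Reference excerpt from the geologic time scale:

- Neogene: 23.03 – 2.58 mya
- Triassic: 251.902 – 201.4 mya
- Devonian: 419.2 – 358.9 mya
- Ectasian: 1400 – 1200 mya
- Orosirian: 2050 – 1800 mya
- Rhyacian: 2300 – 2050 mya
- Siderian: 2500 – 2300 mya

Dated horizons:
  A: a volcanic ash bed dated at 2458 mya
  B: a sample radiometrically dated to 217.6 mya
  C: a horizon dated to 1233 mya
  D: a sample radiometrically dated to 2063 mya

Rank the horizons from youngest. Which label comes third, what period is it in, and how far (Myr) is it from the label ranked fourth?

Smaller Ma means younger, so youngest first: B 217.6 < C 1233 < D 2063 < A 2458.
Counting 3 along gives D (2063 Ma); the excerpt puts that inside the Rhyacian, 2300–2050 Ma.
Next in line is A (2458 Ma), and 2458 − 2063 = 395 Myr.

D, in the Rhyacian; 395 million years to A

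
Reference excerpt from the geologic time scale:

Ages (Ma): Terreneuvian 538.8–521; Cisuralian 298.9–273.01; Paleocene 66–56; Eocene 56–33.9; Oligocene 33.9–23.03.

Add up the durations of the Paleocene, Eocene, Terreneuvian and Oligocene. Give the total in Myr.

Each duration: Paleocene = 10; Eocene = 22.1; Terreneuvian = 17.8; Oligocene = 10.87.
Sum: 10 + 22.1 + 17.8 + 10.87 = 60.77 Myr.

60.77 million years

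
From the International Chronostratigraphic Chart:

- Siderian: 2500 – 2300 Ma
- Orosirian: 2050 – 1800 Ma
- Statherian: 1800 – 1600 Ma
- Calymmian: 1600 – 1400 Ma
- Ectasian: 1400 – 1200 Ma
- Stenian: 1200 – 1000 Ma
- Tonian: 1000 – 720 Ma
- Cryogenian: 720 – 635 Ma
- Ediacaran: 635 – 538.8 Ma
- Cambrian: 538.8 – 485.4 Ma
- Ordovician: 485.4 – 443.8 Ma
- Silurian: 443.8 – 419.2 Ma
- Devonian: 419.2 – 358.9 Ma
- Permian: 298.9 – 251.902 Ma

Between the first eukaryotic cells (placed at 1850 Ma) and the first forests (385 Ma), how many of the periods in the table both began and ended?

10

1850 Ma sits inside the Orosirian (2050–1800) and 385 Ma inside the Devonian (419.2–358.9); neither of those is wholly between the two dates.
The listed periods lying completely between them are Statherian, Calymmian, Ectasian, Stenian, Tonian, Cryogenian, Ediacaran, Cambrian, Ordovician, Silurian — 10 in all.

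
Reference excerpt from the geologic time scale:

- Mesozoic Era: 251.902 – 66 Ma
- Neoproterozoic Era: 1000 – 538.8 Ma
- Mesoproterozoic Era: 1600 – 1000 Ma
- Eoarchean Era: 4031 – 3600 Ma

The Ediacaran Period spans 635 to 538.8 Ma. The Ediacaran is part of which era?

The Ediacaran (635–538.8 Ma) lies entirely within 1000–538.8 Ma, the Neoproterozoic Era.

Neoproterozoic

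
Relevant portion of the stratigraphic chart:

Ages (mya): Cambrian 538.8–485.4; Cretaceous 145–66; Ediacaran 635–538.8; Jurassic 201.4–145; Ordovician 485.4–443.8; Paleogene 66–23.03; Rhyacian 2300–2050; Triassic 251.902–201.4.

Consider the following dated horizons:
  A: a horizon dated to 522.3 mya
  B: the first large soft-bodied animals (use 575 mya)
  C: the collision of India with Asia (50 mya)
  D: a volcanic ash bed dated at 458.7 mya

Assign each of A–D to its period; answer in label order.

A — Cambrian; B — Ediacaran; C — Paleogene; D — Ordovician

A: 522.3 Ma lies in 538.8–485.4 Ma, so Cambrian.
B: 575 Ma lies in 635–538.8 Ma, so Ediacaran.
C: 50 Ma lies in 66–23.03 Ma, so Paleogene.
D: 458.7 Ma lies in 485.4–443.8 Ma, so Ordovician.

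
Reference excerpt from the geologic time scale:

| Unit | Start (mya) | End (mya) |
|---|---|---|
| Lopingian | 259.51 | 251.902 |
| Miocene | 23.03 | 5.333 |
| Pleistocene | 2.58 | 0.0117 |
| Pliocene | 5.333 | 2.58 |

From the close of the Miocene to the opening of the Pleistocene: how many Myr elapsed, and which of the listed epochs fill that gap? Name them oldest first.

2.753 million years; Pliocene

End of Miocene = 5.333 Ma; start of Pleistocene = 2.58 Ma.
Gap = 5.333 − 2.58 = 2.753 Myr.
Epochs wholly inside 5.333–2.58 Ma: Pliocene (5.333–2.58).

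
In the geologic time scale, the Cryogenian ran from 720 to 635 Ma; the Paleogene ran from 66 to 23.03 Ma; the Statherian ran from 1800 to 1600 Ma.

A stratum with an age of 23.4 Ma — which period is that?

23.4 Ma lies between 66 and 23.03 Ma, so it falls in the Paleogene.

Paleogene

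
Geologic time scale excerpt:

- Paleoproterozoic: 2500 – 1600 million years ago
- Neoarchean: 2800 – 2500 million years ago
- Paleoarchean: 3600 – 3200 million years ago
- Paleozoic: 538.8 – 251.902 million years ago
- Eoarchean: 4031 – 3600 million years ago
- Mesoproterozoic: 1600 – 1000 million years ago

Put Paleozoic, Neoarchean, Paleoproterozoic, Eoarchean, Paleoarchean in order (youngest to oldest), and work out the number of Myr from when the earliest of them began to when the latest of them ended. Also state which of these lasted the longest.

Start ages (Ma): Eoarchean 4031, Paleoarchean 3600, Neoarchean 2800, Paleoproterozoic 2500, Paleozoic 538.8.
Ordered youngest to oldest: Paleozoic, Paleoproterozoic, Neoarchean, Paleoarchean, Eoarchean.
Span = 4031 − 251.902 = 3779.098 Myr.
Durations: Neoarchean 300, Eoarchean 431, Paleoproterozoic 900, Paleoarchean 400, Paleozoic 286.898 → longest is Paleoproterozoic (900 Myr).

Paleozoic, Paleoproterozoic, Neoarchean, Paleoarchean, Eoarchean; total span 3779.098 Myr; longest is Paleoproterozoic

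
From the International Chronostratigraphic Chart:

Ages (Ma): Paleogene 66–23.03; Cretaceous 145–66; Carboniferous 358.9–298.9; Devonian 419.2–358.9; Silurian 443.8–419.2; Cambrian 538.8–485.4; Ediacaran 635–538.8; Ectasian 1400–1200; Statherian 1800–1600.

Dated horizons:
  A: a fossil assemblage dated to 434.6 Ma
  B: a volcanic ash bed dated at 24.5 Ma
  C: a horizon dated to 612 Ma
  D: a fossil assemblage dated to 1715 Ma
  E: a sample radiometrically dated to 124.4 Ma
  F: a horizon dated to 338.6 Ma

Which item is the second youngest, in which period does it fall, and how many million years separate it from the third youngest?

E, in the Cretaceous; 214.2 million years to F

Smaller Ma means younger, so youngest first: B 24.5 < E 124.4 < F 338.6 < A 434.6 < C 612 < D 1715.
Counting 2 along gives E (124.4 Ma); the excerpt puts that inside the Cretaceous, 145–66 Ma.
Next in line is F (338.6 Ma), and 338.6 − 124.4 = 214.2 Myr.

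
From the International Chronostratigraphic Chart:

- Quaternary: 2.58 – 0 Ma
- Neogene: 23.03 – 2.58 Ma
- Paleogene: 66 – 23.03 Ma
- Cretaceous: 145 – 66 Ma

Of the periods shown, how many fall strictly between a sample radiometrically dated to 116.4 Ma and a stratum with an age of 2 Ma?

2

The older date is 116.4 Ma and the younger is 2 Ma.
Periods with start < 116.4 and end > 2 Ma: Paleogene (66–23.03), Neogene (23.03–2.58).
That is 2 complete periods.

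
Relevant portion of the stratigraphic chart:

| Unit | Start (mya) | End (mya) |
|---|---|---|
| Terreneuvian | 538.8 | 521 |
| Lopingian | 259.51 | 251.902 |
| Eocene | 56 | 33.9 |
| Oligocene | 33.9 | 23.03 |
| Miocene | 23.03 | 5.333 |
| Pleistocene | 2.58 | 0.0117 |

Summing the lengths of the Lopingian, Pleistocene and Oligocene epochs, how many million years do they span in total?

21.0463 million years

Duration is start − end for each: (259.51 − 251.902) + (2.58 − 0.0117) + (33.9 − 23.03).
That is 7.608 + 2.5683 + 10.87, which totals 21.0463 million years.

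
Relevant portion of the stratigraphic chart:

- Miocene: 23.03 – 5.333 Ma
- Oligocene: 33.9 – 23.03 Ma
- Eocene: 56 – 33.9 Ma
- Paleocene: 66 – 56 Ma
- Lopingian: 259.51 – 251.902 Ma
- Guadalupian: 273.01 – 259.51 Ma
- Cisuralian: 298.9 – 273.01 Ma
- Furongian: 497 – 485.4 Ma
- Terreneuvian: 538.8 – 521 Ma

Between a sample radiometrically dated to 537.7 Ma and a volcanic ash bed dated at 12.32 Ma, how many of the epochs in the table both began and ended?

537.7 Ma sits inside the Terreneuvian (538.8–521) and 12.32 Ma inside the Miocene (23.03–5.333); neither of those is wholly between the two dates.
The listed epochs lying completely between them are Furongian, Cisuralian, Guadalupian, Lopingian, Paleocene, Eocene, Oligocene — 7 in all.

7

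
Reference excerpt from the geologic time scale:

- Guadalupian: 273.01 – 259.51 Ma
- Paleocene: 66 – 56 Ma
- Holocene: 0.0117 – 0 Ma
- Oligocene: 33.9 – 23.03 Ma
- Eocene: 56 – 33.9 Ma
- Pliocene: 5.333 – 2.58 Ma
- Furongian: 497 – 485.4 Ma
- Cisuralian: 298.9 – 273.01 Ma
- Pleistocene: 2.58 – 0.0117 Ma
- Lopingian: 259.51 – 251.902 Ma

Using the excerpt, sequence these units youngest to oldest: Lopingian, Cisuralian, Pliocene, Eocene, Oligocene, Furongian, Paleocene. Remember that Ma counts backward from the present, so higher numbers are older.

The oldest of these is Furongian (starts 497 Ma) and the youngest is Pliocene (ends 2.58 Ma).
In between, by decreasing start age: Cisuralian (298.9), Lopingian (259.51), Paleocene (66), Eocene (56), Oligocene (33.9).
Listing youngest first means reversing that sequence.

Pliocene, Oligocene, Eocene, Paleocene, Lopingian, Cisuralian, Furongian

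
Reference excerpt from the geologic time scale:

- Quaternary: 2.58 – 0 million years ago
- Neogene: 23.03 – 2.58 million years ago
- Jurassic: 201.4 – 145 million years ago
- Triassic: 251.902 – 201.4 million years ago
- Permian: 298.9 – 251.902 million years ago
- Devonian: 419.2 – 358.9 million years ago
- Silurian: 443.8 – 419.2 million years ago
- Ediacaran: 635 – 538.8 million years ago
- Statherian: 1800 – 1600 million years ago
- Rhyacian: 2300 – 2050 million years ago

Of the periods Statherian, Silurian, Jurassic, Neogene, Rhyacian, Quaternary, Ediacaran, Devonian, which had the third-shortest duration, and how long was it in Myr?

Silurian, 24.6 million years

Durations: Statherian 200; Silurian 24.6; Jurassic 56.4; Neogene 20.45; Rhyacian 250; Quaternary 2.58; Ediacaran 96.2; Devonian 60.3 Myr.
Sorted shortest-first: Quaternary (2.58), Neogene (20.45), Silurian (24.6), Jurassic (56.4), Devonian (60.3), Ediacaran (96.2), Statherian (200), Rhyacian (250).
The third shortest is Silurian at 24.6 Myr.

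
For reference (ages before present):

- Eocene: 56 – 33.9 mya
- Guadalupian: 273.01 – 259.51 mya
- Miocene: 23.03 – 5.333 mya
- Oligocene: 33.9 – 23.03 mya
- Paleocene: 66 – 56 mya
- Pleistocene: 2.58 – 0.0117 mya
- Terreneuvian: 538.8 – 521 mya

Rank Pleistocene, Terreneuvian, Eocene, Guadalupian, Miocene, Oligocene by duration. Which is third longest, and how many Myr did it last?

Miocene, 17.697 million years

Durations: Pleistocene 2.5683; Terreneuvian 17.8; Eocene 22.1; Guadalupian 13.5; Miocene 17.697; Oligocene 10.87 Myr.
Sorted longest-first: Eocene (22.1), Terreneuvian (17.8), Miocene (17.697), Guadalupian (13.5), Oligocene (10.87), Pleistocene (2.5683).
The third longest is Miocene at 17.697 Myr.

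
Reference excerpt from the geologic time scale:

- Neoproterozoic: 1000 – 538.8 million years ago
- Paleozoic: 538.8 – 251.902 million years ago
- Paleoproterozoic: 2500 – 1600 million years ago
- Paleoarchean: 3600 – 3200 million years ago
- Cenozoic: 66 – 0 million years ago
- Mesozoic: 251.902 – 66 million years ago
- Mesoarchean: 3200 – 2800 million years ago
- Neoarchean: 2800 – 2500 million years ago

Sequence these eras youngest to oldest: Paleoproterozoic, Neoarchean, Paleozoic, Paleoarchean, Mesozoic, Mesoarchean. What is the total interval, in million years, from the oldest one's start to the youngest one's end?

Mesozoic → Paleozoic → Paleoproterozoic → Neoarchean → Mesoarchean → Paleoarchean; total span 3534 Myr

From the excerpt: Paleoproterozoic 2500–1600; Neoarchean 2800–2500; Paleozoic 538.8–251.902; Paleoarchean 3600–3200; Mesozoic 251.902–66; Mesoarchean 3200–2800 (Ma).
Larger Ma is earlier, so the oldest is Paleoarchean and the youngest is Mesozoic; youngest to oldest: Mesozoic, Paleozoic, Paleoproterozoic, Neoarchean, Mesoarchean, Paleoarchean.
Oldest start 3600 minus youngest end 66 gives 3534 Myr overall.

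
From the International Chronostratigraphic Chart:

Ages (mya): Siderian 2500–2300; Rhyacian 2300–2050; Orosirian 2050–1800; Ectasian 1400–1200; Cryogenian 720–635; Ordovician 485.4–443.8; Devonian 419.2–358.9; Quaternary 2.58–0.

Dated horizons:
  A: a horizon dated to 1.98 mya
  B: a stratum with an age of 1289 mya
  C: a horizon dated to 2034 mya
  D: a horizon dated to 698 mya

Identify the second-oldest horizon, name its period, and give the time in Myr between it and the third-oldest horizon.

Sorted oldest-first by Ma: C (2034), B (1289), D (698), A (1.98).
The second oldest is B at 1289 Ma, which lies in 1400–1200 Ma: the Ectasian.
The third oldest is D at 698 Ma; separation = |1289 − 698| = 591 Myr.

B, in the Ectasian; 591 million years to D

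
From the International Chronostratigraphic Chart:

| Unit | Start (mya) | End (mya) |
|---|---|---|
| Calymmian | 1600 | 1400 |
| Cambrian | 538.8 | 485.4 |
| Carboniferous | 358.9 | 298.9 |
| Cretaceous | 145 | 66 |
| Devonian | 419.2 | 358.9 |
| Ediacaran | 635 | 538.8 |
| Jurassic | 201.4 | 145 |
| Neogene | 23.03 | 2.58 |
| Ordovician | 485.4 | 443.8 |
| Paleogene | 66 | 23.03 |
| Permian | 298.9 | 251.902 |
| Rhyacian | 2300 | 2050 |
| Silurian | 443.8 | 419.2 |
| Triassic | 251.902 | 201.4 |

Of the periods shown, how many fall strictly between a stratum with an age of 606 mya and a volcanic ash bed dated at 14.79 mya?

10

The older date is 606 Ma and the younger is 14.79 Ma.
Periods with start < 606 and end > 14.79 Ma: Cambrian (538.8–485.4), Ordovician (485.4–443.8), Silurian (443.8–419.2), Devonian (419.2–358.9), Carboniferous (358.9–298.9), Permian (298.9–251.902), Triassic (251.902–201.4), Jurassic (201.4–145), Cretaceous (145–66), Paleogene (66–23.03).
That is 10 complete periods.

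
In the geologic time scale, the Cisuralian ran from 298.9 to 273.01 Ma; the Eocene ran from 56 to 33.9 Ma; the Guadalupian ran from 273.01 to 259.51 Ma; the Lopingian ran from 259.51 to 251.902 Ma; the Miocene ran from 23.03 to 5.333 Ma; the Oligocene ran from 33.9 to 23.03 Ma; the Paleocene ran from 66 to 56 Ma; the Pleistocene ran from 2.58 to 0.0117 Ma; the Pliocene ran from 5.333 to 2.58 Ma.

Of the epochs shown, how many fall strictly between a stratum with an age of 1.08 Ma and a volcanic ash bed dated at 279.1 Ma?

279.1 Ma sits inside the Cisuralian (298.9–273.01) and 1.08 Ma inside the Pleistocene (2.58–0.0117); neither of those is wholly between the two dates.
The listed epochs lying completely between them are Guadalupian, Lopingian, Paleocene, Eocene, Oligocene, Miocene, Pliocene — 7 in all.

7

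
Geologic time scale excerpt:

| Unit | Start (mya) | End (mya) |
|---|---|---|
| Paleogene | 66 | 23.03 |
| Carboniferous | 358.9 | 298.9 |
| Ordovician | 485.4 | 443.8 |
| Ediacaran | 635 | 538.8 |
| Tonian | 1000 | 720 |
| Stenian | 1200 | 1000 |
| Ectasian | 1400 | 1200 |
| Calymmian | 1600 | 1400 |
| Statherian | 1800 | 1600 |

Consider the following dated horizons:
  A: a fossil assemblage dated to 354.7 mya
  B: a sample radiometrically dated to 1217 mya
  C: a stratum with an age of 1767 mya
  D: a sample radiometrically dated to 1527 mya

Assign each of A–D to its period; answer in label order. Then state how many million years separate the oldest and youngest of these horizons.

A — Carboniferous; B — Ectasian; C — Statherian; D — Calymmian; span 1412.3 million years

Match each age against the start–end ranges in the excerpt: A = 354.7 Ma → Carboniferous (358.9–298.9); B = 1217 Ma → Ectasian (1400–1200); C = 1767 Ma → Statherian (1800–1600); D = 1527 Ma → Calymmian (1600–1400).
The largest age is 1767 Ma and the smallest is 354.7 Ma; their difference is 1412.3 Myr.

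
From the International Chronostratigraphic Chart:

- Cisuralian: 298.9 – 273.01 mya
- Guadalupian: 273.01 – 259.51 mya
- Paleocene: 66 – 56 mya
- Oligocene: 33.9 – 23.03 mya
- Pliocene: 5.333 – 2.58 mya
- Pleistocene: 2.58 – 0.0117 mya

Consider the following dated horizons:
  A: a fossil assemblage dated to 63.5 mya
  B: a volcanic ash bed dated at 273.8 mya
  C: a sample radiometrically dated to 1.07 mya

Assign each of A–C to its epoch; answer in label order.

A: 63.5 Ma lies in 66–56 Ma, so Paleocene.
B: 273.8 Ma lies in 298.9–273.01 Ma, so Cisuralian.
C: 1.07 Ma lies in 2.58–0.0117 Ma, so Pleistocene.

A — Paleocene; B — Cisuralian; C — Pleistocene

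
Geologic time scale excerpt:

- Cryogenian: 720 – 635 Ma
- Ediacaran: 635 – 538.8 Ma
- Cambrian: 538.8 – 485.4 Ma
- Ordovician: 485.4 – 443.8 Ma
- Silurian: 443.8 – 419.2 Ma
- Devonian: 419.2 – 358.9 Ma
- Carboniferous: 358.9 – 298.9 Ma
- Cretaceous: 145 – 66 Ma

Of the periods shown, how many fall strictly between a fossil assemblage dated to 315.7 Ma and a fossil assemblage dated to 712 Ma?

5

The older date is 712 Ma and the younger is 315.7 Ma.
Periods with start < 712 and end > 315.7 Ma: Ediacaran (635–538.8), Cambrian (538.8–485.4), Ordovician (485.4–443.8), Silurian (443.8–419.2), Devonian (419.2–358.9).
That is 5 complete periods.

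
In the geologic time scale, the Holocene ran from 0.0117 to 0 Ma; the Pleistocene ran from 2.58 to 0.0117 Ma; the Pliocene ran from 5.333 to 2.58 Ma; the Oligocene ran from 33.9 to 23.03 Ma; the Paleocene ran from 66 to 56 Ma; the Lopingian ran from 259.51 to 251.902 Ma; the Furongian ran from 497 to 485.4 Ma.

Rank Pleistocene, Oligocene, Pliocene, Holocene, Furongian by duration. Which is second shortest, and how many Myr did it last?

Durations: Pleistocene 2.5683; Oligocene 10.87; Pliocene 2.753; Holocene 0.0117; Furongian 11.6 Myr.
Sorted shortest-first: Holocene (0.0117), Pleistocene (2.5683), Pliocene (2.753), Oligocene (10.87), Furongian (11.6).
The second shortest is Pleistocene at 2.5683 Myr.

Pleistocene, 2.5683 million years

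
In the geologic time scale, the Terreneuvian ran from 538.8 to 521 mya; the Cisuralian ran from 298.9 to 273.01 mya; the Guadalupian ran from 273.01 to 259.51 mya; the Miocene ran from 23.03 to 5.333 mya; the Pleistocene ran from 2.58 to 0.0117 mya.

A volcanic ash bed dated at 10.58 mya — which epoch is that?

10.58 Ma lies between 23.03 and 5.333 Ma, so it falls in the Miocene.

Miocene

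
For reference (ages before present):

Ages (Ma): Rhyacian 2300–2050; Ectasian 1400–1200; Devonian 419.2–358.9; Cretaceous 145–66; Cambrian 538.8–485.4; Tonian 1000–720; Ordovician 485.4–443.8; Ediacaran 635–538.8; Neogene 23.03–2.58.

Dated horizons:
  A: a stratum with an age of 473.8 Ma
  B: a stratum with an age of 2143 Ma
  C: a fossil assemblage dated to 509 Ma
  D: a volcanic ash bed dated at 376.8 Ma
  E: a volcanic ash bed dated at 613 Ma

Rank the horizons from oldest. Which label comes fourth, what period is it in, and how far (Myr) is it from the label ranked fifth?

Larger Ma means older, so oldest first: B 2143 > E 613 > C 509 > A 473.8 > D 376.8.
Counting 4 along gives A (473.8 Ma); the excerpt puts that inside the Ordovician, 485.4–443.8 Ma.
Next in line is D (376.8 Ma), and 473.8 − 376.8 = 97 Myr.

A, in the Ordovician; 97 million years to D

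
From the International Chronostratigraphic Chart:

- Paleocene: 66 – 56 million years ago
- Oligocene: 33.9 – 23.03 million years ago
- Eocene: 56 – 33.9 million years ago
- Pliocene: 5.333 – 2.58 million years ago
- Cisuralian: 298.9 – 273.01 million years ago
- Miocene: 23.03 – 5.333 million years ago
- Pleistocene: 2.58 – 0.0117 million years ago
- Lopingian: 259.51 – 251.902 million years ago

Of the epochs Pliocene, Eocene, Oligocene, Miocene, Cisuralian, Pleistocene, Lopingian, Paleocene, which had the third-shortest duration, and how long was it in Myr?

Lopingian, 7.608 million years

Start − end for each: Pliocene 5.333 − 2.58 = 2.753; Eocene 56 − 33.9 = 22.1; Oligocene 33.9 − 23.03 = 10.87; Miocene 23.03 − 5.333 = 17.697; Cisuralian 298.9 − 273.01 = 25.89; Pleistocene 2.58 − 0.0117 = 2.5683; Lopingian 259.51 − 251.902 = 7.608; Paleocene 66 − 56 = 10.
Ranking these from shortest: Pleistocene < Pliocene < Lopingian < Paleocene < Oligocene < Miocene < Eocene < Cisuralian.
Position 3 in that ranking is Lopingian, which lasted 7.608 Myr.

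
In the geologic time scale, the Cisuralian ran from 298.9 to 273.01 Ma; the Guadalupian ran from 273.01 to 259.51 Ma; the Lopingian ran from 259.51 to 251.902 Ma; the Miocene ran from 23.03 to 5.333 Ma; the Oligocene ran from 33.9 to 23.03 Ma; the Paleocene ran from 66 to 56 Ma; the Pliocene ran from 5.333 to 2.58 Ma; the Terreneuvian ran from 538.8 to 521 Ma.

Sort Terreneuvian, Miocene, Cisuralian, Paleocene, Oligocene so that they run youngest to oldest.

Miocene → Oligocene → Paleocene → Cisuralian → Terreneuvian

Sorting by start age (ascending Ma, since larger Ma = older): Miocene began 23.03, Oligocene began 33.9, Paleocene began 66, Cisuralian began 298.9, Terreneuvian began 538.8.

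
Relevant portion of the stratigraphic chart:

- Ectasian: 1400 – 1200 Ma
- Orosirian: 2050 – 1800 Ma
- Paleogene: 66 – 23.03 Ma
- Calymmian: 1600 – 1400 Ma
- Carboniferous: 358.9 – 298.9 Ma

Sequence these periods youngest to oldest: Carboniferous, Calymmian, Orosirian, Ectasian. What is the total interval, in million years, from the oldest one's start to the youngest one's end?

From the excerpt: Carboniferous 358.9–298.9; Calymmian 1600–1400; Orosirian 2050–1800; Ectasian 1400–1200 (Ma).
Larger Ma is earlier, so the oldest is Orosirian and the youngest is Carboniferous; youngest to oldest: Carboniferous, Ectasian, Calymmian, Orosirian.
Oldest start 2050 minus youngest end 298.9 gives 1751.1 Myr overall.

Carboniferous → Ectasian → Calymmian → Orosirian; total span 1751.1 Myr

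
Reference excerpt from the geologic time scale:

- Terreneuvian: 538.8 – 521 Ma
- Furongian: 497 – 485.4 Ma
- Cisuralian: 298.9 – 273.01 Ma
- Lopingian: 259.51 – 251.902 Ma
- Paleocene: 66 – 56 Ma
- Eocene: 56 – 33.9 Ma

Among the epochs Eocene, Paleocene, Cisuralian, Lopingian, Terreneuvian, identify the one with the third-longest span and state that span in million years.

Terreneuvian, 17.8 million years

Start − end for each: Eocene 56 − 33.9 = 22.1; Paleocene 66 − 56 = 10; Cisuralian 298.9 − 273.01 = 25.89; Lopingian 259.51 − 251.902 = 7.608; Terreneuvian 538.8 − 521 = 17.8.
Ranking these from longest: Cisuralian > Eocene > Terreneuvian > Paleocene > Lopingian.
Position 3 in that ranking is Terreneuvian, which lasted 17.8 Myr.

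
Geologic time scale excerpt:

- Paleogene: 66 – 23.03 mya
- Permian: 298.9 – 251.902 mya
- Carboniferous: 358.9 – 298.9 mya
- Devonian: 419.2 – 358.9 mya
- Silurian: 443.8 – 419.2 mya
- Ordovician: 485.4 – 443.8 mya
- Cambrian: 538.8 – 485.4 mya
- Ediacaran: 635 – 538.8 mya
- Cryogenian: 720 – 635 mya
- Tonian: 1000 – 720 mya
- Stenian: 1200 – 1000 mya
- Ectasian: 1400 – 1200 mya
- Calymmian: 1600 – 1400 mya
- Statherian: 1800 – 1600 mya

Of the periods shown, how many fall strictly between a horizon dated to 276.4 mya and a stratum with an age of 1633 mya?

11

1633 Ma sits inside the Statherian (1800–1600) and 276.4 Ma inside the Permian (298.9–251.902); neither of those is wholly between the two dates.
The listed periods lying completely between them are Calymmian, Ectasian, Stenian, Tonian, Cryogenian, Ediacaran, Cambrian, Ordovician, Silurian, Devonian, Carboniferous — 11 in all.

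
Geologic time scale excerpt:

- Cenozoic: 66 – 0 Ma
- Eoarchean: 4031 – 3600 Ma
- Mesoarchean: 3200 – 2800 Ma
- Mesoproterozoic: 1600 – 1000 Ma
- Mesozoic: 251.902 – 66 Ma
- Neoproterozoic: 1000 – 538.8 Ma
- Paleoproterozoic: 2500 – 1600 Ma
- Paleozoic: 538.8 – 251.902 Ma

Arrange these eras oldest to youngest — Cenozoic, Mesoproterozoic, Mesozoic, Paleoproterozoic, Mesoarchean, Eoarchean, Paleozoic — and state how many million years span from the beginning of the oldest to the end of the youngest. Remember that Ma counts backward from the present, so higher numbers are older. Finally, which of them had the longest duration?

Eoarchean, Mesoarchean, Paleoproterozoic, Mesoproterozoic, Paleozoic, Mesozoic, Cenozoic; total span 4031 Myr; longest is Paleoproterozoic

From the excerpt: Cenozoic 66–0; Mesoproterozoic 1600–1000; Mesozoic 251.902–66; Paleoproterozoic 2500–1600; Mesoarchean 3200–2800; Eoarchean 4031–3600; Paleozoic 538.8–251.902 (Ma).
Larger Ma is earlier, so the oldest is Eoarchean and the youngest is Cenozoic; oldest to youngest: Eoarchean, Mesoarchean, Paleoproterozoic, Mesoproterozoic, Paleozoic, Mesozoic, Cenozoic.
Oldest start 4031 minus youngest end 0 gives 4031 Myr overall.
Individual lengths (start − end): Cenozoic 66; Mesozoic 185.902; Mesoarchean 400; Eoarchean 431; Mesoproterozoic 600; Paleoproterozoic 900; Paleozoic 286.898. The largest is Paleoproterozoic at 900 Myr.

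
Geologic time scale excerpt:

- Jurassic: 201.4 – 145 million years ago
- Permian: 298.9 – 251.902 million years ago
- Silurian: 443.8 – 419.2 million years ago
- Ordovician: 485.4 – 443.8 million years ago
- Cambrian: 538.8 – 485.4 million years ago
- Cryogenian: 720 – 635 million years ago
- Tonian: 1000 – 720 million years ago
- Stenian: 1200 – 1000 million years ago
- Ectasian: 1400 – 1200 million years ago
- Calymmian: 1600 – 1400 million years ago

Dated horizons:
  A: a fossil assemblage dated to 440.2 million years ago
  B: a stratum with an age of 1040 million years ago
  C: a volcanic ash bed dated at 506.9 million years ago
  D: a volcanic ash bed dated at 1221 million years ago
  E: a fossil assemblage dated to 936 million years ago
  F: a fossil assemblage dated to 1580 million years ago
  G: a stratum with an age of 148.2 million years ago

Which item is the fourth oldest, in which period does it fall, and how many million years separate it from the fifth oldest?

E, in the Tonian; 429.1 million years to C

Sorted oldest-first by Ma: F (1580), D (1221), B (1040), E (936), C (506.9), A (440.2), G (148.2).
The fourth oldest is E at 936 Ma, which lies in 1000–720 Ma: the Tonian.
The fifth oldest is C at 506.9 Ma; separation = |936 − 506.9| = 429.1 Myr.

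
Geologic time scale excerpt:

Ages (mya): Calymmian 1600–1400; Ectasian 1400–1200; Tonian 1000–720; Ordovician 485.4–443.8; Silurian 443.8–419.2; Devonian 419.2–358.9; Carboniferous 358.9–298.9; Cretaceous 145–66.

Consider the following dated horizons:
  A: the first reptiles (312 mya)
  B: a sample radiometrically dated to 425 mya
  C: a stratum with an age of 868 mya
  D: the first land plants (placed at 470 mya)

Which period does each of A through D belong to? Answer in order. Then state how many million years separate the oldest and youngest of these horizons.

A: 312 Ma lies in 358.9–298.9 Ma, so Carboniferous.
B: 425 Ma lies in 443.8–419.2 Ma, so Silurian.
C: 868 Ma lies in 1000–720 Ma, so Tonian.
D: 470 Ma lies in 485.4–443.8 Ma, so Ordovician.
Oldest = 868 Ma, youngest = 312 Ma → span 556 Myr.

A — Carboniferous; B — Silurian; C — Tonian; D — Ordovician; span 556 million years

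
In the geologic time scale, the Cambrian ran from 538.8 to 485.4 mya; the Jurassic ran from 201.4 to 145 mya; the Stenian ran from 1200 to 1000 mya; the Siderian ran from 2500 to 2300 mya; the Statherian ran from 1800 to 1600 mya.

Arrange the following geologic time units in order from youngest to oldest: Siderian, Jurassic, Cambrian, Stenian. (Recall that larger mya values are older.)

Jurassic, then Cambrian, then Stenian, then Siderian

Sorting by start age (ascending Ma, since larger Ma = older): Jurassic began 201.4, Cambrian began 538.8, Stenian began 1200, Siderian began 2500.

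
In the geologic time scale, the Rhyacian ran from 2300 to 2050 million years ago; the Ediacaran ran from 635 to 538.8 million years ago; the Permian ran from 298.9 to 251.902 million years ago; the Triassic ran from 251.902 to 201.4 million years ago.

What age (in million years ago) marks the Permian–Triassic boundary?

The Permian ends and the Triassic begins at 251.902 million years ago.

251.902 million years ago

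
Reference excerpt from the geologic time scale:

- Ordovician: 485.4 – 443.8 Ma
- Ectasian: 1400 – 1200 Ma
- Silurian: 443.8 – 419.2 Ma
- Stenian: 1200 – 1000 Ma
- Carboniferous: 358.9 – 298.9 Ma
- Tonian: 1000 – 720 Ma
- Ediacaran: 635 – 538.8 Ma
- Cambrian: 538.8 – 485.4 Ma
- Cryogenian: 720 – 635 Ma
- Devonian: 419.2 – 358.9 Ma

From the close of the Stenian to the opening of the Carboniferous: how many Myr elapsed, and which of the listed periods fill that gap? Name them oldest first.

End of Stenian = 1000 Ma; start of Carboniferous = 358.9 Ma.
Gap = 1000 − 358.9 = 641.1 Myr.
Periods wholly inside 1000–358.9 Ma: Tonian (1000–720), Cryogenian (720–635), Ediacaran (635–538.8), Cambrian (538.8–485.4), Ordovician (485.4–443.8), Silurian (443.8–419.2), Devonian (419.2–358.9).

641.1 million years; Tonian, Cryogenian, Ediacaran, Cambrian, Ordovician, Silurian, Devonian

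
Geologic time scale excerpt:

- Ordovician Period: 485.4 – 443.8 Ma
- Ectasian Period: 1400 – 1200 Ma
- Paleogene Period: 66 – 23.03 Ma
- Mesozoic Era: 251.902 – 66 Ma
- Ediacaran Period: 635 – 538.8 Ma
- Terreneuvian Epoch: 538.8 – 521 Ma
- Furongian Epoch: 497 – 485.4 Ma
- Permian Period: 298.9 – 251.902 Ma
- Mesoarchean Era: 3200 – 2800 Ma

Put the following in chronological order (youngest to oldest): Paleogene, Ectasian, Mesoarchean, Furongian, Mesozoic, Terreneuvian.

The oldest of these is Mesoarchean (starts 3200 Ma) and the youngest is Paleogene (ends 23.03 Ma).
In between, by decreasing start age: Ectasian (1400), Terreneuvian (538.8), Furongian (497), Mesozoic (251.902).
Listing youngest first means reversing that sequence.

Paleogene, Mesozoic, Furongian, Terreneuvian, Ectasian, Mesoarchean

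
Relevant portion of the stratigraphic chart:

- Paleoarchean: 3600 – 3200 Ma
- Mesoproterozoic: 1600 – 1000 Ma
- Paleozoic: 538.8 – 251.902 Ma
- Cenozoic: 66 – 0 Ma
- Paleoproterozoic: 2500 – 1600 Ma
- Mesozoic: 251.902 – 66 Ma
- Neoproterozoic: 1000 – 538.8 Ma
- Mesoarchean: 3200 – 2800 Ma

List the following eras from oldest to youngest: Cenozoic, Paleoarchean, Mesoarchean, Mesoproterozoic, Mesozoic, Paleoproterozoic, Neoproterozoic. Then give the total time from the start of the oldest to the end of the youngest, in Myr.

Start ages (Ma): Paleoarchean 3600, Mesoarchean 3200, Paleoproterozoic 2500, Mesoproterozoic 1600, Neoproterozoic 1000, Mesozoic 251.902, Cenozoic 66.
Ordered oldest to youngest: Paleoarchean, Mesoarchean, Paleoproterozoic, Mesoproterozoic, Neoproterozoic, Mesozoic, Cenozoic.
Span = 3600 − 0 = 3600 Myr.

Paleoarchean → Mesoarchean → Paleoproterozoic → Mesoproterozoic → Neoproterozoic → Mesozoic → Cenozoic; total span 3600 Myr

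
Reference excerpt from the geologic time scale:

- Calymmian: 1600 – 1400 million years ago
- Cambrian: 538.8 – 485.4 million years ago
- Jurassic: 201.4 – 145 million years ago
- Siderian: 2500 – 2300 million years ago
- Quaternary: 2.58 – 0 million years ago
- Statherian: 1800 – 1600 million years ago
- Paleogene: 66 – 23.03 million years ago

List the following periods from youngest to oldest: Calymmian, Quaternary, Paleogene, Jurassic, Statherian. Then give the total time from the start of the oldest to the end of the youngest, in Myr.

Quaternary, Paleogene, Jurassic, Calymmian, Statherian; total span 1800 Myr

From the excerpt: Calymmian 1600–1400; Quaternary 2.58–0; Paleogene 66–23.03; Jurassic 201.4–145; Statherian 1800–1600 (Ma).
Larger Ma is earlier, so the oldest is Statherian and the youngest is Quaternary; youngest to oldest: Quaternary, Paleogene, Jurassic, Calymmian, Statherian.
Oldest start 1800 minus youngest end 0 gives 1800 Myr overall.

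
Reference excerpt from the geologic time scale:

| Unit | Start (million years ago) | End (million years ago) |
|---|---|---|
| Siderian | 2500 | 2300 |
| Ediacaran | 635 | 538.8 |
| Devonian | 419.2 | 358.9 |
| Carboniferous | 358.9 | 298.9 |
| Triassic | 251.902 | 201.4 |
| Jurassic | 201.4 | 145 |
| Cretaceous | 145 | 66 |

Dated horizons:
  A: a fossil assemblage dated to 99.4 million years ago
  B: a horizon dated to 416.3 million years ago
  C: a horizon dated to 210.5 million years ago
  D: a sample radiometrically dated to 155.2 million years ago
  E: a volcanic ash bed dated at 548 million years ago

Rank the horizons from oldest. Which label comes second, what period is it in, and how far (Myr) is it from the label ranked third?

B, in the Devonian; 205.8 million years to C

Larger Ma means older, so oldest first: E 548 > B 416.3 > C 210.5 > D 155.2 > A 99.4.
Counting 2 along gives B (416.3 Ma); the excerpt puts that inside the Devonian, 419.2–358.9 Ma.
Next in line is C (210.5 Ma), and 416.3 − 210.5 = 205.8 Myr.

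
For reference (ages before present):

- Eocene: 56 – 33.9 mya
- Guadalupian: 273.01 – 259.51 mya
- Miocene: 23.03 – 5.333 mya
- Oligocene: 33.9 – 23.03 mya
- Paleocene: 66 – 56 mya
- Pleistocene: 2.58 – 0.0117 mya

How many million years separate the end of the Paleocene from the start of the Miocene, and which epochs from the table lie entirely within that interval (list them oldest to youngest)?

End of Paleocene = 56 Ma; start of Miocene = 23.03 Ma.
Gap = 56 − 23.03 = 32.97 Myr.
Epochs wholly inside 56–23.03 Ma: Eocene (56–33.9), Oligocene (33.9–23.03).

32.97 million years; Eocene, Oligocene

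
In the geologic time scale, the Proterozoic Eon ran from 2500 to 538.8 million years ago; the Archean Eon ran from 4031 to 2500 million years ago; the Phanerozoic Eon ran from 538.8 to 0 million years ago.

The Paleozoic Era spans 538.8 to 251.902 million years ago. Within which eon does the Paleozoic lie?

The Paleozoic (538.8–251.902 Ma) lies entirely within 538.8–0 Ma, the Phanerozoic Eon.

Phanerozoic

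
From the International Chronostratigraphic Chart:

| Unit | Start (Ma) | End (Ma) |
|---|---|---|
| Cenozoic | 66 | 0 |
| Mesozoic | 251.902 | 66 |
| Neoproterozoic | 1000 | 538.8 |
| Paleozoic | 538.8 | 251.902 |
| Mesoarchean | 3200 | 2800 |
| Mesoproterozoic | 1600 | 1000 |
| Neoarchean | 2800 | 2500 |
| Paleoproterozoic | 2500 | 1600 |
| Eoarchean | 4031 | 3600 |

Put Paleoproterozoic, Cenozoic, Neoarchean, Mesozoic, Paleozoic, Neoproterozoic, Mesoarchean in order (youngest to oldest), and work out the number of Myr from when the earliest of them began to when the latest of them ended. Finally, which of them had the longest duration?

From the excerpt: Paleoproterozoic 2500–1600; Cenozoic 66–0; Neoarchean 2800–2500; Mesozoic 251.902–66; Paleozoic 538.8–251.902; Neoproterozoic 1000–538.8; Mesoarchean 3200–2800 (Ma).
Larger Ma is earlier, so the oldest is Mesoarchean and the youngest is Cenozoic; youngest to oldest: Cenozoic, Mesozoic, Paleozoic, Neoproterozoic, Paleoproterozoic, Neoarchean, Mesoarchean.
Oldest start 3200 minus youngest end 0 gives 3200 Myr overall.
Individual lengths (start − end): Neoarchean 300; Paleozoic 286.898; Neoproterozoic 461.2; Mesozoic 185.902; Cenozoic 66; Paleoproterozoic 900; Mesoarchean 400. The largest is Paleoproterozoic at 900 Myr.

Cenozoic → Mesozoic → Paleozoic → Neoproterozoic → Paleoproterozoic → Neoarchean → Mesoarchean; total span 3200 Myr; longest is Paleoproterozoic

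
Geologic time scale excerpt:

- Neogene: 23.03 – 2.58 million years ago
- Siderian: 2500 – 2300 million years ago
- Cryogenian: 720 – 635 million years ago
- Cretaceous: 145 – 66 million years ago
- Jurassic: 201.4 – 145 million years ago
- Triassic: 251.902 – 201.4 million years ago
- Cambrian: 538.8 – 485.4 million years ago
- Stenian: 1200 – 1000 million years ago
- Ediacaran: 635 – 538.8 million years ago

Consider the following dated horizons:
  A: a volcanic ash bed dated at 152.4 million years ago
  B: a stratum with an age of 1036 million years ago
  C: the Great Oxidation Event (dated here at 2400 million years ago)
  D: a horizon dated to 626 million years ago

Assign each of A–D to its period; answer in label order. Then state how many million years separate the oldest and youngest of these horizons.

A — Jurassic; B — Stenian; C — Siderian; D — Ediacaran; span 2247.6 million years

Match each age against the start–end ranges in the excerpt: A = 152.4 Ma → Jurassic (201.4–145); B = 1036 Ma → Stenian (1200–1000); C = 2400 Ma → Siderian (2500–2300); D = 626 Ma → Ediacaran (635–538.8).
The largest age is 2400 Ma and the smallest is 152.4 Ma; their difference is 2247.6 Myr.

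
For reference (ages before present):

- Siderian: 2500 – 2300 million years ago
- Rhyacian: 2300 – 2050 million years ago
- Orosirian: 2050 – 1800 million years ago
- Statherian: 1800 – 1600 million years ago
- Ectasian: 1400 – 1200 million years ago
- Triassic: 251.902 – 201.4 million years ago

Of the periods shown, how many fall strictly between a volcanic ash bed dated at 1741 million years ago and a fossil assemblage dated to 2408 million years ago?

2

2408 Ma sits inside the Siderian (2500–2300) and 1741 Ma inside the Statherian (1800–1600); neither of those is wholly between the two dates.
The listed periods lying completely between them are Rhyacian, Orosirian — 2 in all.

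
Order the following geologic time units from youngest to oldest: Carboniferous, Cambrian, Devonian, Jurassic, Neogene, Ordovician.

Neogene, Jurassic, Carboniferous, Devonian, Ordovician, Cambrian

Group by era (each group listed oldest first) — Paleozoic: Cambrian, Ordovician, Devonian, Carboniferous; Mesozoic: Jurassic; Cenozoic: Neogene. The eras run Paleozoic → Mesozoic → Cenozoic. Concatenating the groups in that era order and then reversing gives youngest to oldest.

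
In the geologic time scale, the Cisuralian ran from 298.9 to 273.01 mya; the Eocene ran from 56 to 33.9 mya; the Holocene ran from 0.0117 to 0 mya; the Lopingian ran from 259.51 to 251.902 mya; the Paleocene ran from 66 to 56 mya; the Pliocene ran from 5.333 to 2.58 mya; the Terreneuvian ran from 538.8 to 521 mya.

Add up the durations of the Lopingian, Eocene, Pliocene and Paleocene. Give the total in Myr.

42.461 million years

Each duration: Lopingian = 7.608; Eocene = 22.1; Pliocene = 2.753; Paleocene = 10.
Sum: 7.608 + 22.1 + 2.753 + 10 = 42.461 Myr.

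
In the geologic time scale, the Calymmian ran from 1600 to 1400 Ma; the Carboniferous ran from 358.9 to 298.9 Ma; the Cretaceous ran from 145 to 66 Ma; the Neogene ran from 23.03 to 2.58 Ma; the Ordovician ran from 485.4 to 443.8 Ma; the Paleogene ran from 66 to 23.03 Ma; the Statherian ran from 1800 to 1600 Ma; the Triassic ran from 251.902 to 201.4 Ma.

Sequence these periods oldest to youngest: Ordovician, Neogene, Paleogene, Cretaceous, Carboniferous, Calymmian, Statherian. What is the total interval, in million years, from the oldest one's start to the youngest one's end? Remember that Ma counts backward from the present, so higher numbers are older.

Start ages (Ma): Statherian 1800, Calymmian 1600, Ordovician 485.4, Carboniferous 358.9, Cretaceous 145, Paleogene 66, Neogene 23.03.
Ordered oldest to youngest: Statherian, Calymmian, Ordovician, Carboniferous, Cretaceous, Paleogene, Neogene.
Span = 1800 − 2.58 = 1797.42 Myr.

Statherian, Calymmian, Ordovician, Carboniferous, Cretaceous, Paleogene, Neogene; total span 1797.42 Myr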